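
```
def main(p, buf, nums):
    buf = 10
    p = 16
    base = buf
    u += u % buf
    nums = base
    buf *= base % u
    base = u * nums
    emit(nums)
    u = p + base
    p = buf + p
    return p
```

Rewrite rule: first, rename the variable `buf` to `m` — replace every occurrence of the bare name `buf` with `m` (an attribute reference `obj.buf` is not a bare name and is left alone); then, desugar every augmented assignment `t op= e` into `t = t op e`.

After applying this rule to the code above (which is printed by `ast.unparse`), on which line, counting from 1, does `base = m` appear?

4

Transformed code:
def main(p, m, nums):
    m = 10
    p = 16
    base = m
    u = u + u % m
    nums = base
    m = m * (base % u)
    base = u * nums
    emit(nums)
    u = p + base
    p = m + p
    return p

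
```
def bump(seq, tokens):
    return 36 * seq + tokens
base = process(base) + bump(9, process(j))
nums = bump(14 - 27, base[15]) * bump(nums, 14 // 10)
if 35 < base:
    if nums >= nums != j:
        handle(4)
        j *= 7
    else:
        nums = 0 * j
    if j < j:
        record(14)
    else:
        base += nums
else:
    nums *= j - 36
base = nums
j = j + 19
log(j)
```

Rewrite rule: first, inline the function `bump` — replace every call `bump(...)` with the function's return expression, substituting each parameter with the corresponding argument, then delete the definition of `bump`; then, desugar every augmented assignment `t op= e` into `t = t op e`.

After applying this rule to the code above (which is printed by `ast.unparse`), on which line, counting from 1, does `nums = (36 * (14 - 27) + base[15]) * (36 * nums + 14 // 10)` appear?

2

Transformed code:
base = process(base) + (36 * 9 + process(j))
nums = (36 * (14 - 27) + base[15]) * (36 * nums + 14 // 10)
if 35 < base:
    if nums >= nums != j:
        handle(4)
        j = j * 7
    else:
        nums = 0 * j
    if j < j:
        record(14)
    else:
        base = base + nums
else:
    nums = nums * (j - 36)
base = nums
j = j + 19
log(j)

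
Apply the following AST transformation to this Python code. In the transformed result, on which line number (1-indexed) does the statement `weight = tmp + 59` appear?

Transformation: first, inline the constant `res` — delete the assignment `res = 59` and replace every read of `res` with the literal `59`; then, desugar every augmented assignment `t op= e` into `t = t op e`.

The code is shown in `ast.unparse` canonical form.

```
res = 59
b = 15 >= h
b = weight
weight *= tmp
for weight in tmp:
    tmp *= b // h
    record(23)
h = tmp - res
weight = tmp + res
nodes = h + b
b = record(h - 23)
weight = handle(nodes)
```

Transformed code:
b = 15 >= h
b = weight
weight = weight * tmp
for weight in tmp:
    tmp = tmp * (b // h)
    record(23)
h = tmp - 59
weight = tmp + 59
nodes = h + b
b = record(h - 23)
weight = handle(nodes)

8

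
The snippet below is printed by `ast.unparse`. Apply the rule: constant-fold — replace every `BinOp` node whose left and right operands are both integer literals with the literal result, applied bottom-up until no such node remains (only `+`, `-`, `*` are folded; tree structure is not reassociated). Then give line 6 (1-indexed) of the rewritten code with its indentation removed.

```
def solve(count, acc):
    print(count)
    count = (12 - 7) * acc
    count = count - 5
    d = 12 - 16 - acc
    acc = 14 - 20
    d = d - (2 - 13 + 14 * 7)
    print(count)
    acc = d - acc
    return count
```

Transformed code:
def solve(count, acc):
    print(count)
    count = 5 * acc
    count = count - 5
    d = -4 - acc
    acc = -6
    d = d - 87
    print(count)
    acc = d - acc
    return count

acc = -6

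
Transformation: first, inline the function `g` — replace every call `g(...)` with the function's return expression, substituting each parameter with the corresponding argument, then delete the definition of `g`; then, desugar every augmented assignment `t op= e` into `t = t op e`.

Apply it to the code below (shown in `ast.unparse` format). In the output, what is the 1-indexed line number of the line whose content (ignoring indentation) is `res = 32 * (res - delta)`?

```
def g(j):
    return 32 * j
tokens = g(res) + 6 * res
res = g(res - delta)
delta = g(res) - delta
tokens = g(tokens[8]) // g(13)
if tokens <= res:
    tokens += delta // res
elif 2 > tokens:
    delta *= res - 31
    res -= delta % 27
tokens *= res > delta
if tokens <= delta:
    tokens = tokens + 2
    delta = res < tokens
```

2

Transformed code:
tokens = 32 * res + 6 * res
res = 32 * (res - delta)
delta = 32 * res - delta
tokens = 32 * tokens[8] // (32 * 13)
if tokens <= res:
    tokens = tokens + delta // res
elif 2 > tokens:
    delta = delta * (res - 31)
    res = res - delta % 27
tokens = tokens * (res > delta)
if tokens <= delta:
    tokens = tokens + 2
    delta = res < tokens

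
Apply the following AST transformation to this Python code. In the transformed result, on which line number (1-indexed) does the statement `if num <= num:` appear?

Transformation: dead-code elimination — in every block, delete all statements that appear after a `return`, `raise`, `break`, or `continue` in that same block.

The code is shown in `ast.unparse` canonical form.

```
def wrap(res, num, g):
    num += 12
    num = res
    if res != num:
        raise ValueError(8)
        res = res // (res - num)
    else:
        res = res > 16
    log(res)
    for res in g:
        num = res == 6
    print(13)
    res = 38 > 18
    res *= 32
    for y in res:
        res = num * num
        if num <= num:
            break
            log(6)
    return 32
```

16

Transformed code:
def wrap(res, num, g):
    num += 12
    num = res
    if res != num:
        raise ValueError(8)
    else:
        res = res > 16
    log(res)
    for res in g:
        num = res == 6
    print(13)
    res = 38 > 18
    res *= 32
    for y in res:
        res = num * num
        if num <= num:
            break
    return 32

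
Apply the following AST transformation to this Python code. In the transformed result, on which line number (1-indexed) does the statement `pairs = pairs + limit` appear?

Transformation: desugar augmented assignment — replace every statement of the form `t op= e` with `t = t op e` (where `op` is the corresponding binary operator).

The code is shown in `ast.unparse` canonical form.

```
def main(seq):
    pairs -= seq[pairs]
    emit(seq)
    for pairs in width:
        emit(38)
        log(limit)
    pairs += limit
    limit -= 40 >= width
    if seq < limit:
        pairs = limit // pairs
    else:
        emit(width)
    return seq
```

Transformed code:
def main(seq):
    pairs = pairs - seq[pairs]
    emit(seq)
    for pairs in width:
        emit(38)
        log(limit)
    pairs = pairs + limit
    limit = limit - (40 >= width)
    if seq < limit:
        pairs = limit // pairs
    else:
        emit(width)
    return seq

7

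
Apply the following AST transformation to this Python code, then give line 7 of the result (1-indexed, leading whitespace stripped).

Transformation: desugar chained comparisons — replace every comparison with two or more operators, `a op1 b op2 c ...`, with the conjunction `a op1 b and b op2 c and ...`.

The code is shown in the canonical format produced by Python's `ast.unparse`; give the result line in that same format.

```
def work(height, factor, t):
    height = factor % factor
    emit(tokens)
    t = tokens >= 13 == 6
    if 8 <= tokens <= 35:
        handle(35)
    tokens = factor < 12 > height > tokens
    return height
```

Transformed code:
def work(height, factor, t):
    height = factor % factor
    emit(tokens)
    t = tokens >= 13 and 13 == 6
    if 8 <= tokens and tokens <= 35:
        handle(35)
    tokens = factor < 12 and 12 > height and (height > tokens)
    return height

tokens = factor < 12 and 12 > height and (height > tokens)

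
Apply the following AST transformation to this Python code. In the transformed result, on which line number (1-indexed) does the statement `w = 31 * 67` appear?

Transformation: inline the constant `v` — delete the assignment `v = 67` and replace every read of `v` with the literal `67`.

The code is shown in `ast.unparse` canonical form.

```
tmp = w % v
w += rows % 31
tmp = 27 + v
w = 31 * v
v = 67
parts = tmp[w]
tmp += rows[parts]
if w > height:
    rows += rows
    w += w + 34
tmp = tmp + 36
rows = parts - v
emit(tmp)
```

Transformed code:
tmp = w % 67
w += rows % 31
tmp = 27 + 67
w = 31 * 67
parts = tmp[w]
tmp += rows[parts]
if w > height:
    rows += rows
    w += w + 34
tmp = tmp + 36
rows = parts - 67
emit(tmp)

4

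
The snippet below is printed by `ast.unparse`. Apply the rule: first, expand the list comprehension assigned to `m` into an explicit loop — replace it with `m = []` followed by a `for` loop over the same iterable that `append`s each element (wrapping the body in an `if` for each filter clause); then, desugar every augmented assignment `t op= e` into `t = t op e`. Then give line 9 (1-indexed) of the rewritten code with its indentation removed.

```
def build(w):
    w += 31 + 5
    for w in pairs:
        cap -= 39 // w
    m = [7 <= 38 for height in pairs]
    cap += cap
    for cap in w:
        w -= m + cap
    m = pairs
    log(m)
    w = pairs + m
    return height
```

Transformed code:
def build(w):
    w = w + (31 + 5)
    for w in pairs:
        cap = cap - 39 // w
    m = []
    for height in pairs:
        m.append(7 <= 38)
    cap = cap + cap
    for cap in w:
        w = w - (m + cap)
    m = pairs
    log(m)
    w = pairs + m
    return height

for cap in w:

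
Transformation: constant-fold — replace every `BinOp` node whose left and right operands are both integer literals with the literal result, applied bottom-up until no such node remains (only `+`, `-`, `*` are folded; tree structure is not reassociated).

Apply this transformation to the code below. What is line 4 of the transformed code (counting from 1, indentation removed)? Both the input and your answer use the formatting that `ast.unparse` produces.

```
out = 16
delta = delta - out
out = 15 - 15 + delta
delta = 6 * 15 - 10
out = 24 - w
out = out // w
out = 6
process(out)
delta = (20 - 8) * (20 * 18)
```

Transformed code:
out = 16
delta = delta - out
out = 0 + delta
delta = 80
out = 24 - w
out = out // w
out = 6
process(out)
delta = 4320

delta = 80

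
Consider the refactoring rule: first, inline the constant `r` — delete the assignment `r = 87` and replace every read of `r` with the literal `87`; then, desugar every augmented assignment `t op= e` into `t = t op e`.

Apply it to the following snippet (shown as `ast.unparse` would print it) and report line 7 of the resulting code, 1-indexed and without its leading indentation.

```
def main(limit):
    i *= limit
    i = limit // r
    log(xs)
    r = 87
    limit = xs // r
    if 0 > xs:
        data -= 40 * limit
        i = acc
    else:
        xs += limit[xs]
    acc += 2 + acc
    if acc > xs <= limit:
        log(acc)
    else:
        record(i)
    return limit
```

Transformed code:
def main(limit):
    i = i * limit
    i = limit // 87
    log(xs)
    limit = xs // 87
    if 0 > xs:
        data = data - 40 * limit
        i = acc
    else:
        xs = xs + limit[xs]
    acc = acc + (2 + acc)
    if acc > xs <= limit:
        log(acc)
    else:
        record(i)
    return limit

data = data - 40 * limit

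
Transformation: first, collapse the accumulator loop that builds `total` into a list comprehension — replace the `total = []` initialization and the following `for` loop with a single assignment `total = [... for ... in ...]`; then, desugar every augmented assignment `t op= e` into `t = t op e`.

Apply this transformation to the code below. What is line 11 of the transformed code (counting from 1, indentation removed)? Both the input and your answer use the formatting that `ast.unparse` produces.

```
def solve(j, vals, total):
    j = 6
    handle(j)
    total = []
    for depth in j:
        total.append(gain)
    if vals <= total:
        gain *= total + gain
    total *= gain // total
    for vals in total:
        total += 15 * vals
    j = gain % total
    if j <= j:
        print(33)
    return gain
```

if j <= j:

Transformed code:
def solve(j, vals, total):
    j = 6
    handle(j)
    total = [gain for depth in j]
    if vals <= total:
        gain = gain * (total + gain)
    total = total * (gain // total)
    for vals in total:
        total = total + 15 * vals
    j = gain % total
    if j <= j:
        print(33)
    return gain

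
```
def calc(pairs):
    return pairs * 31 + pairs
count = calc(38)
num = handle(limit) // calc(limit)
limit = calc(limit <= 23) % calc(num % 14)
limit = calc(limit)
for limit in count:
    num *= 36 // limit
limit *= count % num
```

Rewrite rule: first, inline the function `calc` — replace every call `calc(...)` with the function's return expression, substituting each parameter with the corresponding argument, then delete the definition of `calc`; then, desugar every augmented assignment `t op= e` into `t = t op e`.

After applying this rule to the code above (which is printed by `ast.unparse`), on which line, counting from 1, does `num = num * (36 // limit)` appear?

Transformed code:
count = 38 * 31 + 38
num = handle(limit) // (limit * 31 + limit)
limit = ((limit <= 23) * 31 + (limit <= 23)) % (num % 14 * 31 + num % 14)
limit = limit * 31 + limit
for limit in count:
    num = num * (36 // limit)
limit = limit * (count % num)

6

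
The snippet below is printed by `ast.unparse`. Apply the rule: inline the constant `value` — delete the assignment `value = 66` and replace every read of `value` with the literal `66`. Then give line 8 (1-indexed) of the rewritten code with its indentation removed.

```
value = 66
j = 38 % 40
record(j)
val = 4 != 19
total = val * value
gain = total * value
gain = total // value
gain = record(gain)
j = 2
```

j = 2

Transformed code:
j = 38 % 40
record(j)
val = 4 != 19
total = val * 66
gain = total * 66
gain = total // 66
gain = record(gain)
j = 2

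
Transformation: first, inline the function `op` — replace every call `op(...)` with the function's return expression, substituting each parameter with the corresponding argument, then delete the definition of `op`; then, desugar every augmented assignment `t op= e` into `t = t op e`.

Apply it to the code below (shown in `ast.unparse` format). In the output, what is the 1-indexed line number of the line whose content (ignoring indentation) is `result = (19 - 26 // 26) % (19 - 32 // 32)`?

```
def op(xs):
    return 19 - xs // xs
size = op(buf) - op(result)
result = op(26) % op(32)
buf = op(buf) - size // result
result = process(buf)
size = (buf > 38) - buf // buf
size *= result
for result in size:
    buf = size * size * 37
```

2

Transformed code:
size = 19 - buf // buf - (19 - result // result)
result = (19 - 26 // 26) % (19 - 32 // 32)
buf = 19 - buf // buf - size // result
result = process(buf)
size = (buf > 38) - buf // buf
size = size * result
for result in size:
    buf = size * size * 37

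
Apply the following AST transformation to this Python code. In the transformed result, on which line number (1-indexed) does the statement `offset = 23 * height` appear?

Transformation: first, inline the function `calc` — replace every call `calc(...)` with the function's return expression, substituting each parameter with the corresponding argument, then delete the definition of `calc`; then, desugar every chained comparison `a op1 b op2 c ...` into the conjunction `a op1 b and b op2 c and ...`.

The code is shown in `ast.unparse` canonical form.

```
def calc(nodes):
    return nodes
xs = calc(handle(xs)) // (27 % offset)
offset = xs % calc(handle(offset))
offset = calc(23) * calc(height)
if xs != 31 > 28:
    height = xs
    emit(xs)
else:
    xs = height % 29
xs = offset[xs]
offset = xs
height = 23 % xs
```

Transformed code:
xs = handle(xs) // (27 % offset)
offset = xs % handle(offset)
offset = 23 * height
if xs != 31 and 31 > 28:
    height = xs
    emit(xs)
else:
    xs = height % 29
xs = offset[xs]
offset = xs
height = 23 % xs

3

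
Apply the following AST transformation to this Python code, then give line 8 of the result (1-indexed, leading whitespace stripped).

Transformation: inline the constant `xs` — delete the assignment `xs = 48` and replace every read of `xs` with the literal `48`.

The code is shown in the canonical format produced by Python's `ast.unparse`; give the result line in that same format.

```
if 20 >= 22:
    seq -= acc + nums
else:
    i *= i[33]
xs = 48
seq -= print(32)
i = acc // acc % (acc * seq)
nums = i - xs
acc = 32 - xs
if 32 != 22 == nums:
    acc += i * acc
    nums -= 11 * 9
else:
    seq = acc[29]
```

acc = 32 - 48

Transformed code:
if 20 >= 22:
    seq -= acc + nums
else:
    i *= i[33]
seq -= print(32)
i = acc // acc % (acc * seq)
nums = i - 48
acc = 32 - 48
if 32 != 22 == nums:
    acc += i * acc
    nums -= 11 * 9
else:
    seq = acc[29]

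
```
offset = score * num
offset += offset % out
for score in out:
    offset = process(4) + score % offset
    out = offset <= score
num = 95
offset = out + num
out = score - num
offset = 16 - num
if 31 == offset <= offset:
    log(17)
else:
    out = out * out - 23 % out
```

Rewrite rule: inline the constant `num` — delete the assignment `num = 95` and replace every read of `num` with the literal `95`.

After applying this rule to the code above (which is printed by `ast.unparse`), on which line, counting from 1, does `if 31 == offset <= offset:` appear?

Transformed code:
offset = score * 95
offset += offset % out
for score in out:
    offset = process(4) + score % offset
    out = offset <= score
offset = out + 95
out = score - 95
offset = 16 - 95
if 31 == offset <= offset:
    log(17)
else:
    out = out * out - 23 % out

9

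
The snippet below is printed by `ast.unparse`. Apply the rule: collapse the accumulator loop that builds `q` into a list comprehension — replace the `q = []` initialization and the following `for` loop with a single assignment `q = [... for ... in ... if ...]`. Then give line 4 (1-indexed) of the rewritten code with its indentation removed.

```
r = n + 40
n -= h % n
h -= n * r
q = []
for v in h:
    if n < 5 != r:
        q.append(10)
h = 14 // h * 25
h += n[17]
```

Transformed code:
r = n + 40
n -= h % n
h -= n * r
q = [10 for v in h if n < 5 != r]
h = 14 // h * 25
h += n[17]

q = [10 for v in h if n < 5 != r]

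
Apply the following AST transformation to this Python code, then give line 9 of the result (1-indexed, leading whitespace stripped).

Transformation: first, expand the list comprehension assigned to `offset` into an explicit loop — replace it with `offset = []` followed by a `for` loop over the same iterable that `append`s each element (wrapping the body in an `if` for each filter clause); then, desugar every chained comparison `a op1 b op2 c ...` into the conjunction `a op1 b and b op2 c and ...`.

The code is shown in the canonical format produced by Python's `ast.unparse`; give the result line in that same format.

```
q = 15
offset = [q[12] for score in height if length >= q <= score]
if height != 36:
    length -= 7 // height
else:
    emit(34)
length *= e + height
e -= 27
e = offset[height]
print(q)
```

Transformed code:
q = 15
offset = []
for score in height:
    if length >= q and q <= score:
        offset.append(q[12])
if height != 36:
    length -= 7 // height
else:
    emit(34)
length *= e + height
e -= 27
e = offset[height]
print(q)

emit(34)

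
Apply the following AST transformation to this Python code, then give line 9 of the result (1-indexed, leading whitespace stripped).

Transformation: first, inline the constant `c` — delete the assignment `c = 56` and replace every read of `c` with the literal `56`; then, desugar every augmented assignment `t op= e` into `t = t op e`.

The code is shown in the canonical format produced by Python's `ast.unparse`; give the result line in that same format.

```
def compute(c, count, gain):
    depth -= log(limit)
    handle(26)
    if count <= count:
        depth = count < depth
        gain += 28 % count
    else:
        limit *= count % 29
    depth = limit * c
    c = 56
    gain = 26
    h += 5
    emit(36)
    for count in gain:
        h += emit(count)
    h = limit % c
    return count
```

depth = limit * 56

Transformed code:
def compute(c, count, gain):
    depth = depth - log(limit)
    handle(26)
    if count <= count:
        depth = count < depth
        gain = gain + 28 % count
    else:
        limit = limit * (count % 29)
    depth = limit * 56
    gain = 26
    h = h + 5
    emit(36)
    for count in gain:
        h = h + emit(count)
    h = limit % 56
    return count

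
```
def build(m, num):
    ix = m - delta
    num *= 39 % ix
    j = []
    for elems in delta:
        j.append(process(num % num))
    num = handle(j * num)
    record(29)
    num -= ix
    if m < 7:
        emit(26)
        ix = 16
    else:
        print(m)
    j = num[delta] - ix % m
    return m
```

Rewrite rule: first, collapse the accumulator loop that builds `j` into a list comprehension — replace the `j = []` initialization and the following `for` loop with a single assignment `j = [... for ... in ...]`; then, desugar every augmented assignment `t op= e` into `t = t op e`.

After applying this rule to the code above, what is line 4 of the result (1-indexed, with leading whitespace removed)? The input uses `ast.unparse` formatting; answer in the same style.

Transformed code:
def build(m, num):
    ix = m - delta
    num = num * (39 % ix)
    j = [process(num % num) for elems in delta]
    num = handle(j * num)
    record(29)
    num = num - ix
    if m < 7:
        emit(26)
        ix = 16
    else:
        print(m)
    j = num[delta] - ix % m
    return m

j = [process(num % num) for elems in delta]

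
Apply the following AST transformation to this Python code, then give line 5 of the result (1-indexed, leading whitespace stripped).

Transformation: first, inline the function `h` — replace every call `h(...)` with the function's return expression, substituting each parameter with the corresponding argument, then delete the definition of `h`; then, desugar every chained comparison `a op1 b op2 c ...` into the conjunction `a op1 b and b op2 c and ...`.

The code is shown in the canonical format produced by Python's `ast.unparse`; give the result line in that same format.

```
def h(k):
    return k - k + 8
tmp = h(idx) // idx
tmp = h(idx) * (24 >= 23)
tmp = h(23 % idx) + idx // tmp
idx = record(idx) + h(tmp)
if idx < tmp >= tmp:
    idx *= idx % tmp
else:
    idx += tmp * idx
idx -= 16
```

Transformed code:
tmp = (idx - idx + 8) // idx
tmp = (idx - idx + 8) * (24 >= 23)
tmp = 23 % idx - 23 % idx + 8 + idx // tmp
idx = record(idx) + (tmp - tmp + 8)
if idx < tmp and tmp >= tmp:
    idx *= idx % tmp
else:
    idx += tmp * idx
idx -= 16

if idx < tmp and tmp >= tmp:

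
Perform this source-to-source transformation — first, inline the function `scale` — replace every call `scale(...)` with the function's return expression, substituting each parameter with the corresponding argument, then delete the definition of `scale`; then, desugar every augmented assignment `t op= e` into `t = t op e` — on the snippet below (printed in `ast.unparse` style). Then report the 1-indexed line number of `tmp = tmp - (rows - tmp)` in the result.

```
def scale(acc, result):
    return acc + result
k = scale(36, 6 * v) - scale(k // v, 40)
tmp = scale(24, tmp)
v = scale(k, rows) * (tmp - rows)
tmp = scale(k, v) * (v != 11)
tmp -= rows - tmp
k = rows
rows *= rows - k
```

5

Transformed code:
k = 36 + 6 * v - (k // v + 40)
tmp = 24 + tmp
v = (k + rows) * (tmp - rows)
tmp = (k + v) * (v != 11)
tmp = tmp - (rows - tmp)
k = rows
rows = rows * (rows - k)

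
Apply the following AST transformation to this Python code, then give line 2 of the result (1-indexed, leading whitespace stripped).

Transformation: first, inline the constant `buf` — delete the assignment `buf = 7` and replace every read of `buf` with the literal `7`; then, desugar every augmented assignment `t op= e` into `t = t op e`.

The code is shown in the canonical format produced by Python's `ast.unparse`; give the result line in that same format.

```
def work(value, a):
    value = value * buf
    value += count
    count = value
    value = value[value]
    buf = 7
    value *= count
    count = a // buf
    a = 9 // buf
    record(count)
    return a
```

Transformed code:
def work(value, a):
    value = value * 7
    value = value + count
    count = value
    value = value[value]
    value = value * count
    count = a // 7
    a = 9 // 7
    record(count)
    return a

value = value * 7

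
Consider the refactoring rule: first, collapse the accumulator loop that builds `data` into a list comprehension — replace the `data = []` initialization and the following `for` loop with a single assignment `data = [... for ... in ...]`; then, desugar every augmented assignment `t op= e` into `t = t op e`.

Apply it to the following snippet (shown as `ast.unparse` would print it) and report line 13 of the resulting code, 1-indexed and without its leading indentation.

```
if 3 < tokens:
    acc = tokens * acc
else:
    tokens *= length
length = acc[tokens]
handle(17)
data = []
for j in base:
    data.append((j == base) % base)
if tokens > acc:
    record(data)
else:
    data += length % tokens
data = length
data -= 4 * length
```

Transformed code:
if 3 < tokens:
    acc = tokens * acc
else:
    tokens = tokens * length
length = acc[tokens]
handle(17)
data = [(j == base) % base for j in base]
if tokens > acc:
    record(data)
else:
    data = data + length % tokens
data = length
data = data - 4 * length

data = data - 4 * length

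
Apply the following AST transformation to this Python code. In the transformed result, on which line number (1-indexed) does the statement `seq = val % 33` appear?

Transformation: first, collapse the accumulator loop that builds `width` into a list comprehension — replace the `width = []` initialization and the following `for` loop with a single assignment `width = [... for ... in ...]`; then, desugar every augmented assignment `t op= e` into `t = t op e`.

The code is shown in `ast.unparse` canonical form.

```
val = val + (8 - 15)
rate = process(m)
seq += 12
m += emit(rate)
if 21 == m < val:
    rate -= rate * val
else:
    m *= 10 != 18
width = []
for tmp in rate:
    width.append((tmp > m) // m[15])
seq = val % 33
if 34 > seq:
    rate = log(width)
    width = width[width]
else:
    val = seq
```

10

Transformed code:
val = val + (8 - 15)
rate = process(m)
seq = seq + 12
m = m + emit(rate)
if 21 == m < val:
    rate = rate - rate * val
else:
    m = m * (10 != 18)
width = [(tmp > m) // m[15] for tmp in rate]
seq = val % 33
if 34 > seq:
    rate = log(width)
    width = width[width]
else:
    val = seq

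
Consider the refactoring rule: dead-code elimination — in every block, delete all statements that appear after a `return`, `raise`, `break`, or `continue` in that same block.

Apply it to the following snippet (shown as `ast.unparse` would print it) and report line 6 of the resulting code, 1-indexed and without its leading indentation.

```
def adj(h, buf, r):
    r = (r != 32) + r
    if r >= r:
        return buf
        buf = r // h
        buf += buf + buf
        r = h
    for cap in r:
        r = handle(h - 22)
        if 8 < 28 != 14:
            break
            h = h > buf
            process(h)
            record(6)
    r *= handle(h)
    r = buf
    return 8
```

r = handle(h - 22)

Transformed code:
def adj(h, buf, r):
    r = (r != 32) + r
    if r >= r:
        return buf
    for cap in r:
        r = handle(h - 22)
        if 8 < 28 != 14:
            break
    r *= handle(h)
    r = buf
    return 8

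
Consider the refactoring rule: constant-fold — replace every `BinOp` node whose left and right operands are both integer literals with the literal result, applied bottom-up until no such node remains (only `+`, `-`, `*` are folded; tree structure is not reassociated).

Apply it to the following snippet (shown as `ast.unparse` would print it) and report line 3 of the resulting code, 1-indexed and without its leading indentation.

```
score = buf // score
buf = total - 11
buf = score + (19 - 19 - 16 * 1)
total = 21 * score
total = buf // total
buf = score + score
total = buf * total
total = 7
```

buf = score + -16

Transformed code:
score = buf // score
buf = total - 11
buf = score + -16
total = 21 * score
total = buf // total
buf = score + score
total = buf * total
total = 7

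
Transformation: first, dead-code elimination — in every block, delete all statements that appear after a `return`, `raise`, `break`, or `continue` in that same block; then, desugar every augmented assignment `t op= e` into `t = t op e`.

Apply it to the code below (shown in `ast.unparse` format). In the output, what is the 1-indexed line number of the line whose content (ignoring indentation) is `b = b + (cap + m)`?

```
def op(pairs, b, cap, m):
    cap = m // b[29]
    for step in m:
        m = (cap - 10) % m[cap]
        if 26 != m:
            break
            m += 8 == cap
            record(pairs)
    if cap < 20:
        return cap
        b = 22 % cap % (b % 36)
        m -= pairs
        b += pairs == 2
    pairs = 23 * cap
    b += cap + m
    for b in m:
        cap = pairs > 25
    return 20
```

10

Transformed code:
def op(pairs, b, cap, m):
    cap = m // b[29]
    for step in m:
        m = (cap - 10) % m[cap]
        if 26 != m:
            break
    if cap < 20:
        return cap
    pairs = 23 * cap
    b = b + (cap + m)
    for b in m:
        cap = pairs > 25
    return 20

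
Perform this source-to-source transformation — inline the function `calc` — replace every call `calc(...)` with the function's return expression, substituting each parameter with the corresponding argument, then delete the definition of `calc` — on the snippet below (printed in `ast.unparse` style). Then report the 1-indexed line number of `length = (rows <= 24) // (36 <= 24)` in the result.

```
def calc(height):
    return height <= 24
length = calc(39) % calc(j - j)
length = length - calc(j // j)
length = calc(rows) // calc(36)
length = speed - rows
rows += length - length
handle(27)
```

3

Transformed code:
length = (39 <= 24) % (j - j <= 24)
length = length - (j // j <= 24)
length = (rows <= 24) // (36 <= 24)
length = speed - rows
rows += length - length
handle(27)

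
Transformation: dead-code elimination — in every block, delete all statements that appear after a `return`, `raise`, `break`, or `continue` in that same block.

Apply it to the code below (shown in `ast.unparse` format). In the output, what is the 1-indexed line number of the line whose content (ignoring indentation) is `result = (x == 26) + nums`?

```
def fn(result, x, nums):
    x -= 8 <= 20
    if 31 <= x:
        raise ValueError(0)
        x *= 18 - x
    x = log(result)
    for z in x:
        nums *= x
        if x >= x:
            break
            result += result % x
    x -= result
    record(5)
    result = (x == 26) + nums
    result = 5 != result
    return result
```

Transformed code:
def fn(result, x, nums):
    x -= 8 <= 20
    if 31 <= x:
        raise ValueError(0)
    x = log(result)
    for z in x:
        nums *= x
        if x >= x:
            break
    x -= result
    record(5)
    result = (x == 26) + nums
    result = 5 != result
    return result

12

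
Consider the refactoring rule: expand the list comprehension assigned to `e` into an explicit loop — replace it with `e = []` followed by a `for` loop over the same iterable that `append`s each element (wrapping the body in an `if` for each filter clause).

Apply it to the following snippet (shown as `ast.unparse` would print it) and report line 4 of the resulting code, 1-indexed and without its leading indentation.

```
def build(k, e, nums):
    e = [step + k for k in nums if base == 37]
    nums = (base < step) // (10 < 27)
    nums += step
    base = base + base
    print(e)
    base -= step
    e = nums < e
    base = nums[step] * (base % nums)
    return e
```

Transformed code:
def build(k, e, nums):
    e = []
    for k in nums:
        if base == 37:
            e.append(step + k)
    nums = (base < step) // (10 < 27)
    nums += step
    base = base + base
    print(e)
    base -= step
    e = nums < e
    base = nums[step] * (base % nums)
    return e

if base == 37:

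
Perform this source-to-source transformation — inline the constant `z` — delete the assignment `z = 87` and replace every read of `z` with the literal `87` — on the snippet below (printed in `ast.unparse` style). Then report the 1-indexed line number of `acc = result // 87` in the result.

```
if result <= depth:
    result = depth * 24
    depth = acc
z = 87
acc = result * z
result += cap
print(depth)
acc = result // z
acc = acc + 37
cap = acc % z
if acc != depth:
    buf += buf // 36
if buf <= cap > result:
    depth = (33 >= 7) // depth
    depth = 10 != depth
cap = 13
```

7

Transformed code:
if result <= depth:
    result = depth * 24
    depth = acc
acc = result * 87
result += cap
print(depth)
acc = result // 87
acc = acc + 37
cap = acc % 87
if acc != depth:
    buf += buf // 36
if buf <= cap > result:
    depth = (33 >= 7) // depth
    depth = 10 != depth
cap = 13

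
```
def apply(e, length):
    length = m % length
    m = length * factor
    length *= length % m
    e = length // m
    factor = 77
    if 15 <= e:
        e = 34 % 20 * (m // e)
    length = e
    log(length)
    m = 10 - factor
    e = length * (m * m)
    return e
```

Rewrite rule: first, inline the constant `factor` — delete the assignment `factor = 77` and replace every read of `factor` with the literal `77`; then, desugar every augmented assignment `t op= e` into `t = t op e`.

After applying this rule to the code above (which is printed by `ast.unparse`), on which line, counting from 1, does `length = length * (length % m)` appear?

4

Transformed code:
def apply(e, length):
    length = m % length
    m = length * 77
    length = length * (length % m)
    e = length // m
    if 15 <= e:
        e = 34 % 20 * (m // e)
    length = e
    log(length)
    m = 10 - 77
    e = length * (m * m)
    return e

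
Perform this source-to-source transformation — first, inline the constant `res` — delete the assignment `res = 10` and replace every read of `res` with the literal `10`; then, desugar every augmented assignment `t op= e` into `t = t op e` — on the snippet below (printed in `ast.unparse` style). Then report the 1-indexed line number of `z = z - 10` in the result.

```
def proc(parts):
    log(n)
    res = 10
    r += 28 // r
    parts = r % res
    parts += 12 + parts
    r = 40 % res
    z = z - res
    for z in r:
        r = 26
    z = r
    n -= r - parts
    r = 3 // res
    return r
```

Transformed code:
def proc(parts):
    log(n)
    r = r + 28 // r
    parts = r % 10
    parts = parts + (12 + parts)
    r = 40 % 10
    z = z - 10
    for z in r:
        r = 26
    z = r
    n = n - (r - parts)
    r = 3 // 10
    return r

7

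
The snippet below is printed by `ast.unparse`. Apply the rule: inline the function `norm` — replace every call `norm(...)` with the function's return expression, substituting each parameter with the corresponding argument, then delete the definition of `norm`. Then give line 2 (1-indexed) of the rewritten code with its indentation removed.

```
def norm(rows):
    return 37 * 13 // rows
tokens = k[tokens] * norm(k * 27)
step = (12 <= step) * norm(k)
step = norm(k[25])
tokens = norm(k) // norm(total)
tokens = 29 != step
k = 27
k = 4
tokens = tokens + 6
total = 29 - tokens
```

Transformed code:
tokens = k[tokens] * (37 * 13 // (k * 27))
step = (12 <= step) * (37 * 13 // k)
step = 37 * 13 // k[25]
tokens = 37 * 13 // k // (37 * 13 // total)
tokens = 29 != step
k = 27
k = 4
tokens = tokens + 6
total = 29 - tokens

step = (12 <= step) * (37 * 13 // k)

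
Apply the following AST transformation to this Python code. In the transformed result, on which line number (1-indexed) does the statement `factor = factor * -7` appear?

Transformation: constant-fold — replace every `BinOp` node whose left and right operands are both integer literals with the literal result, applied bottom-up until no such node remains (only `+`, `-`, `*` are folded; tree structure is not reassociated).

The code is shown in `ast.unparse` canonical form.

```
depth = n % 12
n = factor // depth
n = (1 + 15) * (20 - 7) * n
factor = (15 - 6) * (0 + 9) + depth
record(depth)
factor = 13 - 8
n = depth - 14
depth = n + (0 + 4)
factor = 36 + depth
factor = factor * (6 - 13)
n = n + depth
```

10

Transformed code:
depth = n % 12
n = factor // depth
n = 208 * n
factor = 81 + depth
record(depth)
factor = 5
n = depth - 14
depth = n + 4
factor = 36 + depth
factor = factor * -7
n = n + depth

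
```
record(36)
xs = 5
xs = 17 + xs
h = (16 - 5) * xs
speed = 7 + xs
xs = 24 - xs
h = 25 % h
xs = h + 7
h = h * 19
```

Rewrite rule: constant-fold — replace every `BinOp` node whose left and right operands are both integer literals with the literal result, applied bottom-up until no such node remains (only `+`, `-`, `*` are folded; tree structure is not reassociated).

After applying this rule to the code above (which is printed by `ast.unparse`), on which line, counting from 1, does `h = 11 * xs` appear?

Transformed code:
record(36)
xs = 5
xs = 17 + xs
h = 11 * xs
speed = 7 + xs
xs = 24 - xs
h = 25 % h
xs = h + 7
h = h * 19

4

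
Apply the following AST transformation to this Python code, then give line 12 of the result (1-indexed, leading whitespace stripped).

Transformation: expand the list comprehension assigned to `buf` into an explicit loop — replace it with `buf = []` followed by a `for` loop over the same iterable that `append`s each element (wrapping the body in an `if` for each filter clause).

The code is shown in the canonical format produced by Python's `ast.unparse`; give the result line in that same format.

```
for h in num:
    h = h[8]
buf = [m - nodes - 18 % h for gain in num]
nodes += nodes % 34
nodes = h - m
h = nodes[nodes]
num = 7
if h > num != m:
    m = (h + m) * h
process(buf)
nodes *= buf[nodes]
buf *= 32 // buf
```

process(buf)

Transformed code:
for h in num:
    h = h[8]
buf = []
for gain in num:
    buf.append(m - nodes - 18 % h)
nodes += nodes % 34
nodes = h - m
h = nodes[nodes]
num = 7
if h > num != m:
    m = (h + m) * h
process(buf)
nodes *= buf[nodes]
buf *= 32 // buf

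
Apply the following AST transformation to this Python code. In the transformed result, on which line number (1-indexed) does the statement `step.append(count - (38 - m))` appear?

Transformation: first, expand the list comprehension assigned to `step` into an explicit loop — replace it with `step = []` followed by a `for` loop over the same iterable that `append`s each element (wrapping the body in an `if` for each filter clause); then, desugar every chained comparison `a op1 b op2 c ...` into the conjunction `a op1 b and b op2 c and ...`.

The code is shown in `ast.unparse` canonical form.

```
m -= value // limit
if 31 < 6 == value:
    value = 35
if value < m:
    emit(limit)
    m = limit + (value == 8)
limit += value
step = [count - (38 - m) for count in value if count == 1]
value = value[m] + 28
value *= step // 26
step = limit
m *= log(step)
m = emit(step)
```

11

Transformed code:
m -= value // limit
if 31 < 6 and 6 == value:
    value = 35
if value < m:
    emit(limit)
    m = limit + (value == 8)
limit += value
step = []
for count in value:
    if count == 1:
        step.append(count - (38 - m))
value = value[m] + 28
value *= step // 26
step = limit
m *= log(step)
m = emit(step)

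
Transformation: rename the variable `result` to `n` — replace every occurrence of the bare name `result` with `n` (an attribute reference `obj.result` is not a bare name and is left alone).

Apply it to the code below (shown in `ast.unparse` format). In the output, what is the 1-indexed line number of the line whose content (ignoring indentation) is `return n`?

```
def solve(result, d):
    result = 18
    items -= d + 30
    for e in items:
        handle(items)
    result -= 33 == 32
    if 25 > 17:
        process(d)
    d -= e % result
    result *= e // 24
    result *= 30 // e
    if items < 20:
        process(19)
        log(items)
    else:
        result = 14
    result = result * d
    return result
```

Transformed code:
def solve(n, d):
    n = 18
    items -= d + 30
    for e in items:
        handle(items)
    n -= 33 == 32
    if 25 > 17:
        process(d)
    d -= e % n
    n *= e // 24
    n *= 30 // e
    if items < 20:
        process(19)
        log(items)
    else:
        n = 14
    n = n * d
    return n

18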